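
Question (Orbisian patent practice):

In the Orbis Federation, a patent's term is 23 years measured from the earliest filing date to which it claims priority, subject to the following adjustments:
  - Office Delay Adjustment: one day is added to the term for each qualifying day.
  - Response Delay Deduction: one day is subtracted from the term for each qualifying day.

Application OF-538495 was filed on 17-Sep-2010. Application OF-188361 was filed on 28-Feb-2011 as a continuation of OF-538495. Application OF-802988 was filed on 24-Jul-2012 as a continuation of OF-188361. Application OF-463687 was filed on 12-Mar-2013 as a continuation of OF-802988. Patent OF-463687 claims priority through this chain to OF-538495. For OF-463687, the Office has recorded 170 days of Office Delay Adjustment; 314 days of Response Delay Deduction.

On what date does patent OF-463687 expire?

April 26, 2033

Earliest priority filing: 17 September 2010.
Base term: 17 September 2010 + 23 years → 17 September 2033.
Office Delay Adjustment: +170 days → 6 March 2034.
Response Delay Deduction: −314 days → 26 April 2033.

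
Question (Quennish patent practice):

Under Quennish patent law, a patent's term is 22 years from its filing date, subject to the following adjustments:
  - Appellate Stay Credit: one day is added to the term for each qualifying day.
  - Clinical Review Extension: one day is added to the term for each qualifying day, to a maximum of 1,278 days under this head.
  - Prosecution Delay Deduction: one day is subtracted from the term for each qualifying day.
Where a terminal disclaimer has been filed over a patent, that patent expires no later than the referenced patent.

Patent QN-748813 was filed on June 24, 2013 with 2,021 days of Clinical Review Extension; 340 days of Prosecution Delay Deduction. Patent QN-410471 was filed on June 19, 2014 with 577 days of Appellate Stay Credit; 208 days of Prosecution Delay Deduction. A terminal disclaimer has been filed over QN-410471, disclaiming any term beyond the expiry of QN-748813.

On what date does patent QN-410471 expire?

Natural term of QN-410471:
  Base: filing + 22 years → 19 June 2036.
  Appellate Stay Credit: +577 days → 17 January 2038.
  Prosecution Delay Deduction: −208 days → 23 June 2037.
Expiry of referenced patent QN-748813:
  Base: filing + 22 years → 24 June 2035.
  Clinical Review Extension: 2021 days claimed exceeds the 1278-day cap, so +1278 days → 23 December 2038.
  Prosecution Delay Deduction: −340 days → 17 January 2038.
Terminal disclaimer: QN-410471 expires on the earlier of 23 June 2037 and 17 January 2038.

June 23, 2037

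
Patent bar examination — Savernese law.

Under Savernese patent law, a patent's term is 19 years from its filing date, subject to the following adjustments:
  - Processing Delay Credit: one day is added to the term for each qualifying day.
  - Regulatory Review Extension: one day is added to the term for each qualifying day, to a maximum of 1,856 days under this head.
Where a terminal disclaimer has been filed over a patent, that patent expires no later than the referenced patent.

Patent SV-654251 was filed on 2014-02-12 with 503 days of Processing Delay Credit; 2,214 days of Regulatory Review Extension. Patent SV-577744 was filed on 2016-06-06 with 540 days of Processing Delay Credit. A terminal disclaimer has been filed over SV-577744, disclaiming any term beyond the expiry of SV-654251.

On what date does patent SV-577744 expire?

Natural term of SV-577744:
  Base: filing + 19 years → 6 June 2035.
  Processing Delay Credit: +540 days → 27 November 2036.
Expiry of referenced patent SV-654251:
  Base: filing + 19 years → 12 February 2033.
  Processing Delay Credit: +503 days → 30 June 2034.
  Regulatory Review Extension: 2214 days claimed exceeds the 1856-day cap, so +1856 days → 30 July 2039.
Terminal disclaimer: SV-577744 expires on the earlier of 27 November 2036 and 30 July 2039.

2036-11-27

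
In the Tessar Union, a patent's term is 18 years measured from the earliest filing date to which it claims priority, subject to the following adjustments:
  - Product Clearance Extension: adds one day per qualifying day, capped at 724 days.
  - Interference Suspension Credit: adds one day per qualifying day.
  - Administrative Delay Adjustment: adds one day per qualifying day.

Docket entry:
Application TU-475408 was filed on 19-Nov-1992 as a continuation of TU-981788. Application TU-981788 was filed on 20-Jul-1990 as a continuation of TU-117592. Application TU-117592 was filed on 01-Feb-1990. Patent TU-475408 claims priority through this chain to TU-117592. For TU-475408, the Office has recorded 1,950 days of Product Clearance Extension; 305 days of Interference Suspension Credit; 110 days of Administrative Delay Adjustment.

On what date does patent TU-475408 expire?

Earliest priority filing: 1 February 1990.
Base term: 1 February 1990 + 18 years → 1 February 2008.
Product Clearance Extension: 1950 days claimed exceeds the 724-day cap, so +724 days → 25 January 2010.
Interference Suspension Credit: +305 days → 26 November 2010.
Administrative Delay Adjustment: +110 days → 16 March 2011.

2011-03-16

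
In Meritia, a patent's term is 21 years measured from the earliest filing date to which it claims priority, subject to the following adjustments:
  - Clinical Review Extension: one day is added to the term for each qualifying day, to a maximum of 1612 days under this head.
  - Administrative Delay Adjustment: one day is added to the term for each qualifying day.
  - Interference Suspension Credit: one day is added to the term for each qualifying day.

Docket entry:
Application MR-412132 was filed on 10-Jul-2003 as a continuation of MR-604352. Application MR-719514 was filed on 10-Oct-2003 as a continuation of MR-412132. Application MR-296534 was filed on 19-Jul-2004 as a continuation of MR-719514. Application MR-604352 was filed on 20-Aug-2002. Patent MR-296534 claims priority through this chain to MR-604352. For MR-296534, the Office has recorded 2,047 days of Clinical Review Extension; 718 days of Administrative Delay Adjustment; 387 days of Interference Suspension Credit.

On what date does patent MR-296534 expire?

Earliest priority filing: 20 August 2002.
Base term: 20 August 2002 + 21 years → 20 August 2023.
Clinical Review Extension: 2047 days claimed exceeds the 1612-day cap, so +1612 days → 18 January 2028.
Administrative Delay Adjustment: +718 days → 5 January 2030.
Interference Suspension Credit: +387 days → 27 January 2031.

2031-01-27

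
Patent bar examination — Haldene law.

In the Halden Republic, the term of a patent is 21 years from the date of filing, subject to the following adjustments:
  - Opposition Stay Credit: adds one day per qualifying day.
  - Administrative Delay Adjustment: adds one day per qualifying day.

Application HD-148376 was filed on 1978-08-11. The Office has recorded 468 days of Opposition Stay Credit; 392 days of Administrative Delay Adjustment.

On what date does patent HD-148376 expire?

2001-12-18

Base term: filing date + 21 years → 11 August 1999.
Opposition Stay Credit: +468 days → 21 November 2000.
Administrative Delay Adjustment: +392 days → 18 December 2001.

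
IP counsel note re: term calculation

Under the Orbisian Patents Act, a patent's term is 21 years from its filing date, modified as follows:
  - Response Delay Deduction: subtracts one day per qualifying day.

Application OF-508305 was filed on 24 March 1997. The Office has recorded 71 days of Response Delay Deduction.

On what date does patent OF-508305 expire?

January 12, 2018

Base term: filing date + 21 years → 24 March 2018.
Response Delay Deduction: −71 days → 12 January 2018.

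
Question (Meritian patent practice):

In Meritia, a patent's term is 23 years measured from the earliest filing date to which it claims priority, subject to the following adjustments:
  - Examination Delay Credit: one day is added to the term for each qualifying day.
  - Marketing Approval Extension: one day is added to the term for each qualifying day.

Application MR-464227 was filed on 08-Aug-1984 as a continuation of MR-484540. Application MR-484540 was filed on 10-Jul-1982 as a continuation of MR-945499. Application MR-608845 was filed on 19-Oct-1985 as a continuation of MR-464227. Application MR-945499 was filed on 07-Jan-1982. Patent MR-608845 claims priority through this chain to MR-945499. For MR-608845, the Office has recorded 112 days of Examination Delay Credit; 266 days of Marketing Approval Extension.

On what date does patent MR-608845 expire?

Earliest priority filing: 7 January 1982.
Base term: 7 January 1982 + 23 years → 7 January 2005.
Examination Delay Credit: +112 days → 29 April 2005.
Marketing Approval Extension: +266 days → 20 January 2006.

January 20, 2006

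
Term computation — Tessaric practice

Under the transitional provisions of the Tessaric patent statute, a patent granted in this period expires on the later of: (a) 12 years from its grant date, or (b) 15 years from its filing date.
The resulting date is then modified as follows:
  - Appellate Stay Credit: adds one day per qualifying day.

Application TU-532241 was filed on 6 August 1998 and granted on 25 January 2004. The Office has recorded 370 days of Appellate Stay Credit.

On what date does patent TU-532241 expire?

(a) grant + 12 years → 25 January 2016.
(b) filing + 15 years → 6 August 2013.
Later of the two: 25 January 2016.
Appellate Stay Credit: +370 days → 29 January 2017.

2017-01-29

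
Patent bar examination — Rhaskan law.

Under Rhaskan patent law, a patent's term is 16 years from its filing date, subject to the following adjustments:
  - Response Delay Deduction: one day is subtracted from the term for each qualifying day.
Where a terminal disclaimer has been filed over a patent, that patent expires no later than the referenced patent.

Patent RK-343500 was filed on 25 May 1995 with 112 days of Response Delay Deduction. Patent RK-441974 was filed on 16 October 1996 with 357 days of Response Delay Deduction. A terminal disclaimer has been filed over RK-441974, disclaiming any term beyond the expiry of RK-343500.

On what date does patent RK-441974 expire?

Natural term of RK-441974:
  Base: filing + 16 years → 16 October 2012.
  Response Delay Deduction: −357 days → 25 October 2011.
Expiry of referenced patent RK-343500:
  Base: filing + 16 years → 25 May 2011.
  Response Delay Deduction: −112 days → 2 February 2011.
Terminal disclaimer: RK-441974 expires on the earlier of 25 October 2011 and 2 February 2011.

February 2, 2011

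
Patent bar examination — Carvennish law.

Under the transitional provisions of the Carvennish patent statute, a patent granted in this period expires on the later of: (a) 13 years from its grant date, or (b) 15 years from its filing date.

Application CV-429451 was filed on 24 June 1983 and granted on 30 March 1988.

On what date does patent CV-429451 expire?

2001-03-30

(a) grant + 13 years → 30 March 2001.
(b) filing + 15 years → 24 June 1998.
Later of the two: 30 March 2001.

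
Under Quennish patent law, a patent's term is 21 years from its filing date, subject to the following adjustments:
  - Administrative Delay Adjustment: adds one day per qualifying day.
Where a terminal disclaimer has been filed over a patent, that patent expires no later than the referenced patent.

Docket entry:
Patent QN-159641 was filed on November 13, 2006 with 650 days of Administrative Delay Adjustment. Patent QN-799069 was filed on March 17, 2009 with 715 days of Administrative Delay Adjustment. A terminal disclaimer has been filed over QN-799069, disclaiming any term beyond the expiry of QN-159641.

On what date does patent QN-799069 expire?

August 24, 2029

Natural term of QN-799069:
  Base: filing + 21 years → 17 March 2030.
  Administrative Delay Adjustment: +715 days → 1 March 2032.
Expiry of referenced patent QN-159641:
  Base: filing + 21 years → 13 November 2027.
  Administrative Delay Adjustment: +650 days → 24 August 2029.
Terminal disclaimer: QN-799069 expires on the earlier of 1 March 2032 and 24 August 2029.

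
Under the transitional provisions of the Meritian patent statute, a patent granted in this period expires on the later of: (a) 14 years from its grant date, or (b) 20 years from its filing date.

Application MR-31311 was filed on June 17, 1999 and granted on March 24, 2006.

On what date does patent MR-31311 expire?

2020-03-24

(a) grant + 14 years → 24 March 2020.
(b) filing + 20 years → 17 June 2019.
Later of the two: 24 March 2020.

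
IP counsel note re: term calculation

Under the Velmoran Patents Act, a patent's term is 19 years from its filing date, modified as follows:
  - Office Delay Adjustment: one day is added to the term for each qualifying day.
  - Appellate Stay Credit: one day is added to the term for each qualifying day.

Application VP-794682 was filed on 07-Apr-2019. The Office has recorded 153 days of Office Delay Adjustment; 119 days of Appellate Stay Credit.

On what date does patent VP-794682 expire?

Base term: filing date + 19 years → 7 April 2038.
Office Delay Adjustment: +153 days → 7 September 2038.
Appellate Stay Credit: +119 days → 4 January 2039.

January 4, 2039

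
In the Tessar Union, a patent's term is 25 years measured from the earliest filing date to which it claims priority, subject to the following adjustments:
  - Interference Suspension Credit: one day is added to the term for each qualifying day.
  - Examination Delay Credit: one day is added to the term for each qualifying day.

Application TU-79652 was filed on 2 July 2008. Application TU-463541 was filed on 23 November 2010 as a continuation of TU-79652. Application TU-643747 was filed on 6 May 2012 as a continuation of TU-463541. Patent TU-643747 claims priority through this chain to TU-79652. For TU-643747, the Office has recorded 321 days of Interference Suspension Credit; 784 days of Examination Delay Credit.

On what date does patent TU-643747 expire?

July 11, 2036

Earliest priority filing: 2 July 2008.
Base term: 2 July 2008 + 25 years → 2 July 2033.
Interference Suspension Credit: +321 days → 19 May 2034.
Examination Delay Credit: +784 days → 11 July 2036.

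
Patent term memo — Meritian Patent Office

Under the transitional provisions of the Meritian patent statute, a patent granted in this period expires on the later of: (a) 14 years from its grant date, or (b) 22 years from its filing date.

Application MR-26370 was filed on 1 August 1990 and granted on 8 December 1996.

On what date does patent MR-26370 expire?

(a) grant + 14 years → 8 December 2010.
(b) filing + 22 years → 1 August 2012.
Later of the two: 1 August 2012.

2012-08-01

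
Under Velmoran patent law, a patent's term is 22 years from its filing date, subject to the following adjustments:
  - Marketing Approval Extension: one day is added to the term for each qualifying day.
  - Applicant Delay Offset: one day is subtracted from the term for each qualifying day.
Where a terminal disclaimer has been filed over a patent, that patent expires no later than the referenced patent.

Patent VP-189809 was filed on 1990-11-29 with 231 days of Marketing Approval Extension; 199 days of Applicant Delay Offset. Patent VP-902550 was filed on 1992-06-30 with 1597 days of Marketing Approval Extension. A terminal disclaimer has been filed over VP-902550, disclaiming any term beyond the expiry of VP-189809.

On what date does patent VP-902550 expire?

2012-12-31

Natural term of VP-902550:
  Base: filing + 22 years → 30 June 2014.
  Marketing Approval Extension: +1597 days → 13 November 2018.
Expiry of referenced patent VP-189809:
  Base: filing + 22 years → 29 November 2012.
  Marketing Approval Extension: +231 days → 18 July 2013.
  Applicant Delay Offset: −199 days → 31 December 2012.
Terminal disclaimer: VP-902550 expires on the earlier of 13 November 2018 and 31 December 2012.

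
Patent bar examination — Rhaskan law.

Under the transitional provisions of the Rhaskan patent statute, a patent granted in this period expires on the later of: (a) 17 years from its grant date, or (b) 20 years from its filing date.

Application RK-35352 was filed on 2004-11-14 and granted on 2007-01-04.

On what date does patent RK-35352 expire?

November 14, 2024

(a) grant + 17 years → 4 January 2024.
(b) filing + 20 years → 14 November 2024.
Later of the two: 14 November 2024.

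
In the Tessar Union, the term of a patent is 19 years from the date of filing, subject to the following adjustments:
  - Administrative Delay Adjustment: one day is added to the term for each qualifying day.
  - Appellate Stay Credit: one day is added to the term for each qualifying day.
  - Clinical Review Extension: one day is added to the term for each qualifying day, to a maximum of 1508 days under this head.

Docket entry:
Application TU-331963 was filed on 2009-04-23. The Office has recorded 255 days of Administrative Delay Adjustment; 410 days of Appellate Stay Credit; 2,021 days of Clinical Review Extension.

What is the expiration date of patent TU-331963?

April 5, 2034

Base term: filing date + 19 years → 23 April 2028.
Administrative Delay Adjustment: +255 days → 3 January 2029.
Appellate Stay Credit: +410 days → 17 February 2030.
Clinical Review Extension: 2021 days claimed exceeds the 1508-day cap, so +1508 days → 5 April 2034.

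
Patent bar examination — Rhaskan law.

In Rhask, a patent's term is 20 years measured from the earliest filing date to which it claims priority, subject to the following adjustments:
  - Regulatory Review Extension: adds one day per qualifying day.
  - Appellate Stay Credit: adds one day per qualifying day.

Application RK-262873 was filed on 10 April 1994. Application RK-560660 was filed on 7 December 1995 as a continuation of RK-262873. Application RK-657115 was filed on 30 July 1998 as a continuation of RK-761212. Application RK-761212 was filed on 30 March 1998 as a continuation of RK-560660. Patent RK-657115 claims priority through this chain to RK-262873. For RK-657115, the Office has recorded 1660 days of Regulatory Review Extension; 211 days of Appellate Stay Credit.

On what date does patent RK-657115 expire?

Earliest priority filing: 10 April 1994.
Base term: 10 April 1994 + 20 years → 10 April 2014.
Regulatory Review Extension: +1660 days → 26 October 2018.
Appellate Stay Credit: +211 days → 25 May 2019.

May 25, 2019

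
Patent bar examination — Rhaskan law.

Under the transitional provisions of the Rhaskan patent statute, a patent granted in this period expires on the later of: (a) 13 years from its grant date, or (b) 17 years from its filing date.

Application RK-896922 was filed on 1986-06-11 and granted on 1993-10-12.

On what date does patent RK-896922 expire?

(a) grant + 13 years → 12 October 2006.
(b) filing + 17 years → 11 June 2003.
Later of the two: 12 October 2006.

October 12, 2006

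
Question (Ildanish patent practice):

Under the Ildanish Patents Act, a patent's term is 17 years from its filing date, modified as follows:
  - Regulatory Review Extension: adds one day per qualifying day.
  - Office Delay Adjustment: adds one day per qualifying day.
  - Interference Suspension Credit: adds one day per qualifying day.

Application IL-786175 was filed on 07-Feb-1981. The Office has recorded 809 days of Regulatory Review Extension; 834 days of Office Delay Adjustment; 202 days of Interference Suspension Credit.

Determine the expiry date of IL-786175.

February 26, 2003

Base term: filing date + 17 years → 7 February 1998.
Regulatory Review Extension: +809 days → 26 April 2000.
Office Delay Adjustment: +834 days → 8 August 2002.
Interference Suspension Credit: +202 days → 26 February 2003.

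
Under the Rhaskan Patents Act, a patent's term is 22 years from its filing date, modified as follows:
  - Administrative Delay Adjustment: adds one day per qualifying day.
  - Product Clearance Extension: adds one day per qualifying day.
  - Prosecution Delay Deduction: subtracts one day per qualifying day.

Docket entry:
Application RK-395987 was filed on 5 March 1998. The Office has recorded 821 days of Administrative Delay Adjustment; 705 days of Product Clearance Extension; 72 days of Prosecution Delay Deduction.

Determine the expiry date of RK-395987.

February 27, 2024

Base term: filing date + 22 years → 5 March 2020.
Administrative Delay Adjustment: +821 days → 4 June 2022.
Product Clearance Extension: +705 days → 9 May 2024.
Prosecution Delay Deduction: −72 days → 27 February 2024.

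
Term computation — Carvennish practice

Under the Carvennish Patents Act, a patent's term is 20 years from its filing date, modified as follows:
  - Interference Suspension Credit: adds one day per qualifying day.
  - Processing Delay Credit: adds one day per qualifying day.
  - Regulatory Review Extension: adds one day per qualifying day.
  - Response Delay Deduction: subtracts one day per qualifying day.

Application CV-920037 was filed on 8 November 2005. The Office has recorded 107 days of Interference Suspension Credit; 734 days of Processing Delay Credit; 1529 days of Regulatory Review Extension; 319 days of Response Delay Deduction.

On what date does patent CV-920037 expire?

June 21, 2031

Base term: filing date + 20 years → 8 November 2025.
Interference Suspension Credit: +107 days → 23 February 2026.
Processing Delay Credit: +734 days → 27 February 2028.
Regulatory Review Extension: +1529 days → 5 May 2032.
Response Delay Deduction: −319 days → 21 June 2031.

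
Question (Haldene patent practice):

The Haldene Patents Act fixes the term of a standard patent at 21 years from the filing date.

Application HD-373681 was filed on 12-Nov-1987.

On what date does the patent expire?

Filing date + 21 years → 12 November 2008.

November 12, 2008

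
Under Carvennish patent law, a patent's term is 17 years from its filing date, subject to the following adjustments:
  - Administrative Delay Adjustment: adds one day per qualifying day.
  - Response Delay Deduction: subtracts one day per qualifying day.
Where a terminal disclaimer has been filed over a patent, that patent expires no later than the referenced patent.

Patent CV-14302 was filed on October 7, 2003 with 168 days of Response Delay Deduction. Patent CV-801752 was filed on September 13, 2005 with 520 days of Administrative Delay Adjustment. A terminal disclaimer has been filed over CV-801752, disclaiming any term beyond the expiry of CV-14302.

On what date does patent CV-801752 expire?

Natural term of CV-801752:
  Base: filing + 17 years → 13 September 2022.
  Administrative Delay Adjustment: +520 days → 15 February 2024.
Expiry of referenced patent CV-14302:
  Base: filing + 17 years → 7 October 2020.
  Response Delay Deduction: −168 days → 22 April 2020.
Terminal disclaimer: CV-801752 expires on the earlier of 15 February 2024 and 22 April 2020.

2020-04-22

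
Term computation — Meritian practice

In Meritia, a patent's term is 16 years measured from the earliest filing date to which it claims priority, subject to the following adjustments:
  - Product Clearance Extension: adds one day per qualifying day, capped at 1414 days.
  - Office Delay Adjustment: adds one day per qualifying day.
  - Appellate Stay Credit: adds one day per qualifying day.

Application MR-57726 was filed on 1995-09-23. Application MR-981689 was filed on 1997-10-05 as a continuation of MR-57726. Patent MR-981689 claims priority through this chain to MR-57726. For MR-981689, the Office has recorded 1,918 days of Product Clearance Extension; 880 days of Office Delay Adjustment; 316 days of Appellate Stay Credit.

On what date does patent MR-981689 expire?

November 15, 2018

Earliest priority filing: 23 September 1995.
Base term: 23 September 1995 + 16 years → 23 September 2011.
Product Clearance Extension: 1918 days claimed exceeds the 1414-day cap, so +1414 days → 7 August 2015.
Office Delay Adjustment: +880 days → 3 January 2018.
Appellate Stay Credit: +316 days → 15 November 2018.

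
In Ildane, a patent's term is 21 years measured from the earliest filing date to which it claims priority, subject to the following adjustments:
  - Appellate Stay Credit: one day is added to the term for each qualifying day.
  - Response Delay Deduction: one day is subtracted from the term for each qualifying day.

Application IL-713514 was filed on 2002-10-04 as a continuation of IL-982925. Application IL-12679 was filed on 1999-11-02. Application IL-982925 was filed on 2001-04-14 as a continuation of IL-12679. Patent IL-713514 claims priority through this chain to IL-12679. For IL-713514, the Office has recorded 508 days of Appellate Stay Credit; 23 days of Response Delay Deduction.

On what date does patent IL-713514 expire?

Earliest priority filing: 2 November 1999.
Base term: 2 November 1999 + 21 years → 2 November 2020.
Appellate Stay Credit: +508 days → 25 March 2022.
Response Delay Deduction: −23 days → 2 March 2022.

2022-03-02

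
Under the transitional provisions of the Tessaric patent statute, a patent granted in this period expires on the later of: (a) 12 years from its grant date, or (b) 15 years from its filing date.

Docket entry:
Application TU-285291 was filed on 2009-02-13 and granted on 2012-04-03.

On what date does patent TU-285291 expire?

(a) grant + 12 years → 3 April 2024.
(b) filing + 15 years → 13 February 2024.
Later of the two: 3 April 2024.

April 3, 2024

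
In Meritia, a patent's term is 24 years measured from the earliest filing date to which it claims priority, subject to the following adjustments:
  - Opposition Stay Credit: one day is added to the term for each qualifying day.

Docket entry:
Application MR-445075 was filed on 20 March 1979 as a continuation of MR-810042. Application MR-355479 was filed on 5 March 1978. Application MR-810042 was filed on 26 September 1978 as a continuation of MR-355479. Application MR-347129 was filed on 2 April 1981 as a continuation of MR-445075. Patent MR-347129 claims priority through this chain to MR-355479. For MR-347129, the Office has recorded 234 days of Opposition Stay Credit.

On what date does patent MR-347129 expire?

Earliest priority filing: 5 March 1978.
Base term: 5 March 1978 + 24 years → 5 March 2002.
Opposition Stay Credit: +234 days → 25 October 2002.

October 25, 2002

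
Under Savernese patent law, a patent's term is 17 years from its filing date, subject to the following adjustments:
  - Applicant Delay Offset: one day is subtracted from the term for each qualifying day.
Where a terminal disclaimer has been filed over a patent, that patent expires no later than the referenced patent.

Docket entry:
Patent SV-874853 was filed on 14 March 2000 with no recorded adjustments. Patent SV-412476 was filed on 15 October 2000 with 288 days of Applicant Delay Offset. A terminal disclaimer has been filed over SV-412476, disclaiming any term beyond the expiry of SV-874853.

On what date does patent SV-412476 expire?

Natural term of SV-412476:
  Base: filing + 17 years → 15 October 2017.
  Applicant Delay Offset: −288 days → 31 December 2016.
Expiry of referenced patent SV-874853:
  Base: filing + 17 years → 14 March 2017.
Terminal disclaimer: SV-412476 expires on the earlier of 31 December 2016 and 14 March 2017.

December 31, 2016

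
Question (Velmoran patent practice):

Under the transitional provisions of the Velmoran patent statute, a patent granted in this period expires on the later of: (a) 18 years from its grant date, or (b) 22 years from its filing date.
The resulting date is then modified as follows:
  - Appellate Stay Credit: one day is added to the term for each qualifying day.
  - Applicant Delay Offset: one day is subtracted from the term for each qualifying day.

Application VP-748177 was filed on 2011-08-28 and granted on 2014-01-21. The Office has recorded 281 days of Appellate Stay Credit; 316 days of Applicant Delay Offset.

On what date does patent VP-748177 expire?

(a) grant + 18 years → 21 January 2032.
(b) filing + 22 years → 28 August 2033.
Later of the two: 28 August 2033.
Appellate Stay Credit: +281 days → 5 June 2034.
Applicant Delay Offset: −316 days → 24 July 2033.

July 24, 2033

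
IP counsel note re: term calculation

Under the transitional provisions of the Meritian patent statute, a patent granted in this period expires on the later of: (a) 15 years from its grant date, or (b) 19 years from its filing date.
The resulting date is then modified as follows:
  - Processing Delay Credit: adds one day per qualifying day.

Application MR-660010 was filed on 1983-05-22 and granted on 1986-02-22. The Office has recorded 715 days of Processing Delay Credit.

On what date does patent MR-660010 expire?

(a) grant + 15 years → 22 February 2001.
(b) filing + 19 years → 22 May 2002.
Later of the two: 22 May 2002.
Processing Delay Credit: +715 days → 6 May 2004.

2004-05-06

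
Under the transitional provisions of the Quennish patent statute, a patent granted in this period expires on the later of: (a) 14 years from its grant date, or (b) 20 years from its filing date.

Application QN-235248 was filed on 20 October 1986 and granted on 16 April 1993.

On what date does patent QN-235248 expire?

April 16, 2007

(a) grant + 14 years → 16 April 2007.
(b) filing + 20 years → 20 October 2006.
Later of the two: 16 April 2007.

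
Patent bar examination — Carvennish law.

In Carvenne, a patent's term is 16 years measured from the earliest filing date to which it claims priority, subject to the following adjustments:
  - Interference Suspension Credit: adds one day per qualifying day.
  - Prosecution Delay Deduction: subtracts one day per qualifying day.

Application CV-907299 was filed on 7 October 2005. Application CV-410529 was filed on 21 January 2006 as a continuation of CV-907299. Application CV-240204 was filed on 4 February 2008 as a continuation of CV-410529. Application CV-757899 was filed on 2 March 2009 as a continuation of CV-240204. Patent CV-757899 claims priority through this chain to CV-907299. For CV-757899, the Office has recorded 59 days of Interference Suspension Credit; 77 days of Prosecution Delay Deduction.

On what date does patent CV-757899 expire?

Earliest priority filing: 7 October 2005.
Base term: 7 October 2005 + 16 years → 7 October 2021.
Interference Suspension Credit: +59 days → 5 December 2021.
Prosecution Delay Deduction: −77 days → 19 September 2021.

2021-09-19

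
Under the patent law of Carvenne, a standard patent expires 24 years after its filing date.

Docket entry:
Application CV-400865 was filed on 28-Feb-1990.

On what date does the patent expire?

Filing date + 24 years → 28 February 2014.

February 28, 2014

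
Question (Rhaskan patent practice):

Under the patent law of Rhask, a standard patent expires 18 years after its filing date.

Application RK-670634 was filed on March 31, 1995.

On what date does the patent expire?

2013-03-31

Filing date + 18 years → 31 March 2013.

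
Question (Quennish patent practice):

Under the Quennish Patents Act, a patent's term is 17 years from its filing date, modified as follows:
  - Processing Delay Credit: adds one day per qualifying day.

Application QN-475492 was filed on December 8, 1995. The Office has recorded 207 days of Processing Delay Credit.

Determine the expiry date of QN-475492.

2013-07-03

Base term: filing date + 17 years → 8 December 2012.
Processing Delay Credit: +207 days → 3 July 2013.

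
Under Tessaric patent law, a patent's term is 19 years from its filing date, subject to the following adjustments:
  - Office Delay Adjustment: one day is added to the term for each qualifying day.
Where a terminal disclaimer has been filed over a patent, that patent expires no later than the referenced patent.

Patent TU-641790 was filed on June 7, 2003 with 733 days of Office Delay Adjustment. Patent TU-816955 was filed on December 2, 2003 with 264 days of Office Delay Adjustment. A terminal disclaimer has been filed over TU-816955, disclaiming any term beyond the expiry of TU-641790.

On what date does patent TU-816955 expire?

August 23, 2023

Natural term of TU-816955:
  Base: filing + 19 years → 2 December 2022.
  Office Delay Adjustment: +264 days → 23 August 2023.
Expiry of referenced patent TU-641790:
  Base: filing + 19 years → 7 June 2022.
  Office Delay Adjustment: +733 days → 9 June 2024.
Terminal disclaimer: TU-816955 expires on the earlier of 23 August 2023 and 9 June 2024.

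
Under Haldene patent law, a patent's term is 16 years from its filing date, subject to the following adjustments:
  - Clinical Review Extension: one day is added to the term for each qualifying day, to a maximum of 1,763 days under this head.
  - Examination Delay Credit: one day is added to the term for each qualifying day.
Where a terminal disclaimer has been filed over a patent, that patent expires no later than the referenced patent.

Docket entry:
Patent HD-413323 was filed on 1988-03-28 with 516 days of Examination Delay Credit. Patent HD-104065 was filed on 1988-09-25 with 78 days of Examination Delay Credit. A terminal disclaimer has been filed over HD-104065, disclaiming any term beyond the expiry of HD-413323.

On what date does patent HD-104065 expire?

2004-12-12

Natural term of HD-104065:
  Base: filing + 16 years → 25 September 2004.
  Examination Delay Credit: +78 days → 12 December 2004.
Expiry of referenced patent HD-413323:
  Base: filing + 16 years → 28 March 2004.
  Examination Delay Credit: +516 days → 26 August 2005.
Terminal disclaimer: HD-104065 expires on the earlier of 12 December 2004 and 26 August 2005.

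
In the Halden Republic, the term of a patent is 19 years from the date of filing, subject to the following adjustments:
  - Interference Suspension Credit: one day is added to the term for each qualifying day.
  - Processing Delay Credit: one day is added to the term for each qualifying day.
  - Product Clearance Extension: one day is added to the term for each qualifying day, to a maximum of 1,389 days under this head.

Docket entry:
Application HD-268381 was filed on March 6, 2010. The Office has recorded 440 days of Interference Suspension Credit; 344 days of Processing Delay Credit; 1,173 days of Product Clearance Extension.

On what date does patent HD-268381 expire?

July 15, 2034

Base term: filing date + 19 years → 6 March 2029.
Interference Suspension Credit: +440 days → 20 May 2030.
Processing Delay Credit: +344 days → 29 April 2031.
Product Clearance Extension: 1173 days (within the 1389-day cap) → +1173 days → 15 July 2034.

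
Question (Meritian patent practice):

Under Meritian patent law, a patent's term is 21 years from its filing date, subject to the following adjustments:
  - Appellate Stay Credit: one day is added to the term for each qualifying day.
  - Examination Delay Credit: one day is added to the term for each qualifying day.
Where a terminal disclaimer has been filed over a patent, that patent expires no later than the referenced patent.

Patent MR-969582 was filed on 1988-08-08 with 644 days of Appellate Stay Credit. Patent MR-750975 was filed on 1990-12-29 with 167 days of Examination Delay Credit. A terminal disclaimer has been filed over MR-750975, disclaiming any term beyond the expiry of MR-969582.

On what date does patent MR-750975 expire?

2011-05-14

Natural term of MR-750975:
  Base: filing + 21 years → 29 December 2011.
  Examination Delay Credit: +167 days → 13 June 2012.
Expiry of referenced patent MR-969582:
  Base: filing + 21 years → 8 August 2009.
  Appellate Stay Credit: +644 days → 14 May 2011.
Terminal disclaimer: MR-750975 expires on the earlier of 13 June 2012 and 14 May 2011.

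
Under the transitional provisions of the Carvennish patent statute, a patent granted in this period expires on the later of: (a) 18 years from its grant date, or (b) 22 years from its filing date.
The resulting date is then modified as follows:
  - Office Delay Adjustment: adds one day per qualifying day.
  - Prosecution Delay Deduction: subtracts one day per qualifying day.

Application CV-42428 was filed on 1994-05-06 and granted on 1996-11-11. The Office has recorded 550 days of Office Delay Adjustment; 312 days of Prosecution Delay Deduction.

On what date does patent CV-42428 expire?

(a) grant + 18 years → 11 November 2014.
(b) filing + 22 years → 6 May 2016.
Later of the two: 6 May 2016.
Office Delay Adjustment: +550 days → 7 November 2017.
Prosecution Delay Deduction: −312 days → 30 December 2016.

2016-12-30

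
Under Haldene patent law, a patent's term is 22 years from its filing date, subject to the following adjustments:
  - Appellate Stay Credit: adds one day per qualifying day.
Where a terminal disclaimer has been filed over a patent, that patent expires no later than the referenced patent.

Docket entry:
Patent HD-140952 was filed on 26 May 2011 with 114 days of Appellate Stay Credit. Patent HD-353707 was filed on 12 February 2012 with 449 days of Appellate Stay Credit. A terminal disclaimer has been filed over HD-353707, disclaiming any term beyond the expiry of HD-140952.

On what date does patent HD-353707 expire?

2033-09-17

Natural term of HD-353707:
  Base: filing + 22 years → 12 February 2034.
  Appellate Stay Credit: +449 days → 7 May 2035.
Expiry of referenced patent HD-140952:
  Base: filing + 22 years → 26 May 2033.
  Appellate Stay Credit: +114 days → 17 September 2033.
Terminal disclaimer: HD-353707 expires on the earlier of 7 May 2035 and 17 September 2033.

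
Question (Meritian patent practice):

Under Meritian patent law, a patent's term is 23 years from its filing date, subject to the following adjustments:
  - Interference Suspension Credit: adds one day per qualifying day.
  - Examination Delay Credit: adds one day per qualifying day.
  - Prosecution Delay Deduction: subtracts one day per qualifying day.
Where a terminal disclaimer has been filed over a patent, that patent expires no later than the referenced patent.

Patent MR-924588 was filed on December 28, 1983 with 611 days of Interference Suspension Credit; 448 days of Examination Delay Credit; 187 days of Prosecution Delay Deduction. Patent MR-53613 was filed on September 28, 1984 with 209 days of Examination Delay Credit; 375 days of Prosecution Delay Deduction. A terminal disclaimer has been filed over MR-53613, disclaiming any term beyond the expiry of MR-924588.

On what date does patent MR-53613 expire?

April 15, 2007

Natural term of MR-53613:
  Base: filing + 23 years → 28 September 2007.
  Examination Delay Credit: +209 days → 24 April 2008.
  Prosecution Delay Deduction: −375 days → 15 April 2007.
Expiry of referenced patent MR-924588:
  Base: filing + 23 years → 28 December 2006.
  Interference Suspension Credit: +611 days → 30 August 2008.
  Examination Delay Credit: +448 days → 21 November 2009.
  Prosecution Delay Deduction: −187 days → 18 May 2009.
Terminal disclaimer: MR-53613 expires on the earlier of 15 April 2007 and 18 May 2009.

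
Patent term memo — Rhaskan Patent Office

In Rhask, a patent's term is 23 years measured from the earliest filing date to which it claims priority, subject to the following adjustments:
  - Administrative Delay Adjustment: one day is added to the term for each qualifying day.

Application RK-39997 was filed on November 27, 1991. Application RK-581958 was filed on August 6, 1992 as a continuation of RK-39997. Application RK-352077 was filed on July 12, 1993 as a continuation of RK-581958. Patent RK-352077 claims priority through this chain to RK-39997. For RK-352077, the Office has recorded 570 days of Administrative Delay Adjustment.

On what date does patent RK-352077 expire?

Earliest priority filing: 27 November 1991.
Base term: 27 November 1991 + 23 years → 27 November 2014.
Administrative Delay Adjustment: +570 days → 19 June 2016.

2016-06-19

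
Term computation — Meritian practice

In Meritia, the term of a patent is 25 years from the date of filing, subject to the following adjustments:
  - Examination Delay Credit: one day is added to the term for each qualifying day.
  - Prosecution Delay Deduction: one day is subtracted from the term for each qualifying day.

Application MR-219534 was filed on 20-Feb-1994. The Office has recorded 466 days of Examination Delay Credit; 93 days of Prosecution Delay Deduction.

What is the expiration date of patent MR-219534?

Base term: filing date + 25 years → 20 February 2019.
Examination Delay Credit: +466 days → 31 May 2020.
Prosecution Delay Deduction: −93 days → 28 February 2020.

2020-02-28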